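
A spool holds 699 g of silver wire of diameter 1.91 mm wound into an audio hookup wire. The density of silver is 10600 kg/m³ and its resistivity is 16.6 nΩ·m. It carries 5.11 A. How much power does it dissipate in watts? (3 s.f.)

3.48 W

ρ = 16.6 nΩ·m = 1.66×10^-8 Ω·m
A = π(d/2)² = π(9.5500e-04 m)² = 2.8652e-06 m²
L = m/(density·A) = 0.699/(10600×2.8652e-06) = 23.02 m
R = ρL/A = (1.66×10^-8)(23.02)/(2.8652e-06) = 0.1333 Ω
P = I²R = (5.11)² × 0.1333 = 3.48 W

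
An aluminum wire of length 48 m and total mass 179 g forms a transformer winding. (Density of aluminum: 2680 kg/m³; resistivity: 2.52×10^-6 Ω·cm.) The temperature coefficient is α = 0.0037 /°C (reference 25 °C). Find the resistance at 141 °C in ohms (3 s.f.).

1.24 Ω

ρ = 2.52×10^-6 Ω·cm = 2.52×10^-8 Ω·m
A = m/(density·L) = 0.179/(2680×48) = 1.3915e-06 m²
R = ρL/A = (2.52×10^-8)(48)/(1.3915e-06) = 0.8693 Ω
R(141 °C) = 0.8693 × (1 + 0.0037×116) = 1.24 Ω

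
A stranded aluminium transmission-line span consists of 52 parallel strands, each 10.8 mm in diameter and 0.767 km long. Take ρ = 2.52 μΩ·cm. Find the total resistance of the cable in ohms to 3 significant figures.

ρ = 2.52 μΩ·cm = 2.52×10^-8 Ω·m
A_strand = π(5.4000e-03 m)² = 9.161e-05 m²
R_strand = ρL/A = (2.52×10^-8)(767)/(9.161e-05) = 0.211 Ω
R_total = R_strand/N = 0.211/52 = 0.00406 Ω

0.00406 Ω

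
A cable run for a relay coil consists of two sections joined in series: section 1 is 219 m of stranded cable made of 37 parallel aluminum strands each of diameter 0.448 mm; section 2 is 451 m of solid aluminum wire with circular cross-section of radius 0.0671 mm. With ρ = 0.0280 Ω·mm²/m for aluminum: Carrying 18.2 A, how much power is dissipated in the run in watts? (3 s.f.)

ρ = 0.0280 Ω·mm²/m = 2.80×10^-8 Ω·m
Section 1: A_strand = π(2.2400e-04)² = 1.576e-07 m²; R₁ = ρL/(N·A_s) = (2.80×10^-8)(219)/(37×1.576e-07) = 1.051 Ω
Section 2: A = πr² = π(6.7100e-05 m)² = 1.414e-08 m²
R₂ = (2.80×10^-8)(451)/(1.414e-08) = 892.8 Ω
R = R₁ + R₂ = 893.8 Ω
P = I²R = (18.2)² × 893.8 = 2.96×10^5 W

2.96×10^5 W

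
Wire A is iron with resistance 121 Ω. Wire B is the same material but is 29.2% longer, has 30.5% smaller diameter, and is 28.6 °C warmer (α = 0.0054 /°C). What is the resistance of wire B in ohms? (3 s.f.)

R ∝ ρL/d² with ρ ∝ (1+αΔT), so R_B/R_A = (1 + 29.2/100) × (1 − 30.5/100)⁻² × (1 + 0.0054×28.6)
= 1.292 × 2.07 × 1.154 = 3.088
R_B = 3.088 × 121 = 374 Ω

374 Ω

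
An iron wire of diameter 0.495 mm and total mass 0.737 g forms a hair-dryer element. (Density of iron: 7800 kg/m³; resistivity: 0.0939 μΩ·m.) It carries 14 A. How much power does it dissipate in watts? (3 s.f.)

47.0 W

ρ = 0.0939 μΩ·m = 9.39×10^-8 Ω·m
A = π(d/2)² = π(2.4750e-04 m)² = 1.9244e-07 m²
L = m/(density·A) = 7.370×10^-4/(7800×1.9244e-07) = 0.491 m
R = ρL/A = (9.39×10^-8)(0.491)/(1.9244e-07) = 0.2396 Ω
P = I²R = (14)² × 0.2396 = 47.0 W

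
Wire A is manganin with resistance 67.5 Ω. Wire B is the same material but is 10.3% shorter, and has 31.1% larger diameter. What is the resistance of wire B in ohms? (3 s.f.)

R ∝ L/d², so R_B/R_A = (1 − 10.3/100) × (1 + 31.1/100)⁻²
= 0.897 × 0.5818 = 0.5219
R_B = 0.5219 × 67.5 = 35.2 Ω

35.2 Ω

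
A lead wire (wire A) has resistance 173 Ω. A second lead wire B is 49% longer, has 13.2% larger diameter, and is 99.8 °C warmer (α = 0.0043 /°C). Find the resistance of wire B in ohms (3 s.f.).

287 Ω

R ∝ ρL/d² with ρ ∝ (1+αΔT), so R_B/R_A = (1 + 49/100) × (1 + 13.2/100)⁻² × (1 + 0.0043×99.8)
= 1.49 × 0.7804 × 1.429 = 1.662
R_B = 1.662 × 173 = 287 Ω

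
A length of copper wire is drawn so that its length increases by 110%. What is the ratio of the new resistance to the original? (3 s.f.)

4.41

k = 1 + 110/100 = 2.1; volume constant ⇒ A' = A/k, so R' = k²R.
Factor = 4.41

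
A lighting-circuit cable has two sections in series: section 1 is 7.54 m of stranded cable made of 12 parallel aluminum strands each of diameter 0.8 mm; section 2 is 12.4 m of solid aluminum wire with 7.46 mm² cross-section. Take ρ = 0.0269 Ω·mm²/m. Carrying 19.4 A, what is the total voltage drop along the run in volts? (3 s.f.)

1.52 V

ρ = 0.0269 Ω·mm²/m = 2.69×10^-8 Ω·m
Section 1: A_strand = π(4.0000e-04)² = 5.027e-07 m²; R₁ = ρL/(N·A_s) = (2.69×10^-8)(7.54)/(12×5.027e-07) = 0.03363 Ω
Section 2: A = 7.46 mm² = 7.460e-06 m²
R₂ = (2.69×10^-8)(12.4)/(7.460e-06) = 0.04471 Ω
R = R₁ + R₂ = 0.07834 Ω
V = IR = 19.4 × 0.07834 = 1.52 V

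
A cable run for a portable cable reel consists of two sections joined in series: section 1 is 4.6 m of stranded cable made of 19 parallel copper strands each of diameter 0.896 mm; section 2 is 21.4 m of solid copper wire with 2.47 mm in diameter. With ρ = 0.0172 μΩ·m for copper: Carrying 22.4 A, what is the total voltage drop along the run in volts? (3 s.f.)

ρ = 0.0172 μΩ·m = 1.72×10^-8 Ω·m
Section 1: A_strand = π(4.4800e-04)² = 6.305e-07 m²; R₁ = ρL/(N·A_s) = (1.72×10^-8)(4.6)/(19×6.305e-07) = 0.006604 Ω
Section 2: A = π(d/2)² = π(1.2350e-03 m)² = 4.792e-06 m²
R₂ = (1.72×10^-8)(21.4)/(4.792e-06) = 0.07682 Ω
R = R₁ + R₂ = 0.08342 Ω
V = IR = 22.4 × 0.08342 = 1.87 V

1.87 V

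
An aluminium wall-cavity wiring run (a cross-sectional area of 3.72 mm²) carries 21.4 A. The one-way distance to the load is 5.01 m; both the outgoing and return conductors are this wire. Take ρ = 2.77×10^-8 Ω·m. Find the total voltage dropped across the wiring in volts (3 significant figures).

1.60 V

A = 3.72 mm² = 3.720e-06 m²
Total conductor length (both ways) L = 2 × 5.01 = 10.02 m
R = ρL/A = (2.77×10^-8)(10.02)/(3.720e-06) = 0.07461 Ω
V = IR = 21.4 × 0.07461 = 1.60 V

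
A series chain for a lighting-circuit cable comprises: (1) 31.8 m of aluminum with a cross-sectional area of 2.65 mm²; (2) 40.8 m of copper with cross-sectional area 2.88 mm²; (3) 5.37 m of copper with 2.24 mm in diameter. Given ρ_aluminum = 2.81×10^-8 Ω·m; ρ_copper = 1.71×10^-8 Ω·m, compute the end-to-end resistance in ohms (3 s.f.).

0.603 Ω

Seg 1: A = 2.65 mm² = 2.650e-06 m²
R_1 = (2.81×10^-8)(31.8)/(2.650e-06) = 0.3372 Ω
Seg 2: A = 2.88 mm² = 2.880e-06 m²
R_2 = (1.71×10^-8)(40.8)/(2.880e-06) = 0.2422 Ω
Seg 3: A = π(d/2)² = π(1.1200e-03 m)² = 3.941e-06 m²
R_3 = (1.71×10^-8)(5.37)/(3.941e-06) = 0.0233 Ω
R_total = R_1 + R_2 + R_3 = 0.603 Ω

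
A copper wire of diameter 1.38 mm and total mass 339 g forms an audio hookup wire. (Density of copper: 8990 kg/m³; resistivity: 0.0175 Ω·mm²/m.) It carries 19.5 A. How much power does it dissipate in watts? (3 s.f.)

112 W

ρ = 0.0175 Ω·mm²/m = 1.75×10^-8 Ω·m
A = π(d/2)² = π(6.9000e-04 m)² = 1.4957e-06 m²
L = m/(density·A) = 0.339/(8990×1.4957e-06) = 25.21 m
R = ρL/A = (1.75×10^-8)(25.21)/(1.4957e-06) = 0.295 Ω
P = I²R = (19.5)² × 0.295 = 112 W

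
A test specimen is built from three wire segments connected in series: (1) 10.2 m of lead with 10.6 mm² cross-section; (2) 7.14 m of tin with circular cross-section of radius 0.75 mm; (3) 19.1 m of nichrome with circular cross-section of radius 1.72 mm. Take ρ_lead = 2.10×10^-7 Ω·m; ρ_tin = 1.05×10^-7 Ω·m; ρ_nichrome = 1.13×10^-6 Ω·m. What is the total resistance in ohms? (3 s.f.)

Seg 1: A = 10.6 mm² = 1.060e-05 m²
R_1 = (2.10×10^-7)(10.2)/(1.060e-05) = 0.2021 Ω
Seg 2: A = πr² = π(7.5000e-04 m)² = 1.767e-06 m²
R_2 = (1.05×10^-7)(7.14)/(1.767e-06) = 0.4242 Ω
Seg 3: A = πr² = π(1.7200e-03 m)² = 9.294e-06 m²
R_3 = (1.13×10^-6)(19.1)/(9.294e-06) = 2.322 Ω
R_total = R_1 + R_2 + R_3 = 2.95 Ω

2.95 Ω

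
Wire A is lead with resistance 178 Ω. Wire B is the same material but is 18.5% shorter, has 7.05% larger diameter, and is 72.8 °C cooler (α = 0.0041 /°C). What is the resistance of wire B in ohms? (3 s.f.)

R ∝ ρL/d² with ρ ∝ (1+αΔT), so R_B/R_A = (1 − 18.5/100) × (1 + 7.05/100)⁻² × (1 − 0.0041×72.8)
= 0.815 × 0.8726 × 0.7015 = 0.4989
R_B = 0.4989 × 178 = 88.8 Ω

88.8 Ω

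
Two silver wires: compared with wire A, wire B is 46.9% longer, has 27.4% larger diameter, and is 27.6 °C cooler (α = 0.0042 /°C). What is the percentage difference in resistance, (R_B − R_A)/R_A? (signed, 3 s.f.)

-20.0%

R ∝ ρL/d² with ρ ∝ (1+αΔT), so R_B/R_A = (1 + 46.9/100) × (1 + 27.4/100)⁻² × (1 − 0.0042×27.6)
= 1.469 × 0.6161 × 0.8841 = 0.8002
(R_B − R_A)/R_A = 0.8002 − 1 = -20.0%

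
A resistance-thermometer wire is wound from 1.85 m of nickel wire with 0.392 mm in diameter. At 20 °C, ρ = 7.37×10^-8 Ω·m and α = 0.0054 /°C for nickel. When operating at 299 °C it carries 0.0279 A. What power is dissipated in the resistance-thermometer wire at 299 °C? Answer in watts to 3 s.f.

0.00220 W

A = π(d/2)² = π(1.9600e-04 m)² = 1.207e-07 m²
R₍20₎ = ρL/A = (7.37×10^-8)(1.85)/(1.207e-07) = 1.13 Ω
R₍299₎ = R₍20₎(1 + αΔT) = 1.13 × (1 + 0.0054×279) = 2.832 Ω
P = I²R = (0.0279)² × 2.832 = 0.00220 W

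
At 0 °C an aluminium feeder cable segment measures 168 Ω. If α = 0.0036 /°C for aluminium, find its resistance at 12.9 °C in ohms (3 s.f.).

ΔT = 12.9 − 0 = 12.9 °C
R = R₀(1 + αΔT) = 168 × (1 + 0.0036×12.9) = 168 × 1.046 = 176 Ω

176 Ω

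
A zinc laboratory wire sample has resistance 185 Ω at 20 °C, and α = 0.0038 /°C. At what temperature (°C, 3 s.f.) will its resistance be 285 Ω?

162 °C

R = R₀(1 + α(T − T₀)) ⇒ T = T₀ + (R/R₀ − 1)/α
T = 20 + (285/185 − 1)/0.0038 = 20 + (0.5405)/0.0038 = 162 °C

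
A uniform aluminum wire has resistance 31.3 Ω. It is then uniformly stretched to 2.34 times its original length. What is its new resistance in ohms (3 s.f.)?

171 Ω

Volume constant ⇒ A' = A/k with k = 2.34. R' = ρ(kL)/(A/k) = k²R.
R' = 5.476 × 31.3 = 171 Ω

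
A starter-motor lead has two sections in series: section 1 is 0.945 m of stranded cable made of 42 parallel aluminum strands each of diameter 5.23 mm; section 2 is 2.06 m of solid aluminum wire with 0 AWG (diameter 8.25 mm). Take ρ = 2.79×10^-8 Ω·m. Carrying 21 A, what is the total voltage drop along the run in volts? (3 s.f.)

Section 1: A_strand = π(2.6150e-03)² = 2.148e-05 m²; R₁ = ρL/(N·A_s) = (2.79×10^-8)(0.945)/(42×2.148e-05) = 2.922×10^-5 Ω
Section 2: A = π(8.25/2 mm)² = π(4.1250e-03 m)² = 5.346e-05 m²
R₂ = (2.79×10^-8)(2.06)/(5.346e-05) = 0.001075 Ω
R = R₁ + R₂ = 0.001104 Ω
V = IR = 21 × 0.001104 = 0.0232 V

0.0232 V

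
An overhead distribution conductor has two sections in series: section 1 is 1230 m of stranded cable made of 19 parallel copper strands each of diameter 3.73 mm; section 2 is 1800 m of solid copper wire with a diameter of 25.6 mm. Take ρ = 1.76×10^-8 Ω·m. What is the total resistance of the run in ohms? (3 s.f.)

Section 1: A_strand = π(1.8650e-03)² = 1.093e-05 m²; R₁ = ρL/(N·A_s) = (1.76×10^-8)(1230)/(19×1.093e-05) = 0.1043 Ω
Section 2: A = π(d/2)² = π(1.2800e-02 m)² = 5.147e-04 m²
R₂ = (1.76×10^-8)(1800)/(5.147e-04) = 0.06155 Ω
R = R₁ + R₂ = 0.166 Ω

0.166 Ω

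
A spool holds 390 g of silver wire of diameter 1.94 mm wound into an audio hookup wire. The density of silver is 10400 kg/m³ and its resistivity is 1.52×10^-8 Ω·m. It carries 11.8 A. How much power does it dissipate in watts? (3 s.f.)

9.08 W

A = π(d/2)² = π(9.7000e-04 m)² = 2.9559e-06 m²
L = m/(density·A) = 0.39/(10400×2.9559e-06) = 12.69 m
R = ρL/A = (1.52×10^-8)(12.69)/(2.9559e-06) = 0.06524 Ω
P = I²R = (11.8)² × 0.06524 = 9.08 W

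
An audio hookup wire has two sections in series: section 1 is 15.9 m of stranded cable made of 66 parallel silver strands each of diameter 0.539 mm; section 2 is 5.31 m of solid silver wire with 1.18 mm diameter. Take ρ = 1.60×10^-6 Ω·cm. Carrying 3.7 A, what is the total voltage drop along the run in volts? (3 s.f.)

0.350 V

ρ = 1.60×10^-6 Ω·cm = 1.60×10^-8 Ω·m
Section 1: A_strand = π(2.6950e-04)² = 2.282e-07 m²; R₁ = ρL/(N·A_s) = (1.60×10^-8)(15.9)/(66×2.282e-07) = 0.01689 Ω
Section 2: A = π(d/2)² = π(5.9000e-04 m)² = 1.094e-06 m²
R₂ = (1.60×10^-8)(5.31)/(1.094e-06) = 0.07769 Ω
R = R₁ + R₂ = 0.09458 Ω
V = IR = 3.7 × 0.09458 = 0.350 V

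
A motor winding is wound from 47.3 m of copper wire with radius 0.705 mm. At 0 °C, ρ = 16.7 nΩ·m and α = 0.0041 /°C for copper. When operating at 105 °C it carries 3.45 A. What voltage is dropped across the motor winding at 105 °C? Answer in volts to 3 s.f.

ρ = 16.7 nΩ·m = 1.67×10^-8 Ω·m
A = πr² = π(7.0500e-04 m)² = 1.561e-06 m²
R₍0₎ = ρL/A = (1.67×10^-8)(47.3)/(1.561e-06) = 0.5059 Ω
R₍105₎ = R₍0₎(1 + αΔT) = 0.5059 × (1 + 0.0041×105) = 0.7237 Ω
V = IR = 3.45 × 0.7237 = 2.50 V

2.50 V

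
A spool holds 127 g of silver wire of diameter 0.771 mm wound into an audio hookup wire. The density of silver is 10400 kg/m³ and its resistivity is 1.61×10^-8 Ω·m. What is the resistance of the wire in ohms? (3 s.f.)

0.902 Ω

A = π(d/2)² = π(3.8550e-04 m)² = 4.6687e-07 m²
L = m/(density·A) = 0.127/(10400×4.6687e-07) = 26.16 m
R = ρL/A = (1.61×10^-8)(26.16)/(4.6687e-07) = 0.902 Ω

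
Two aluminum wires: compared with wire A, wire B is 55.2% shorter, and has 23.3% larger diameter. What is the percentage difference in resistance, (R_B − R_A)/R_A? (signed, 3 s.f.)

-70.5%

R ∝ L/d², so R_B/R_A = (1 − 55.2/100) × (1 + 23.3/100)⁻²
= 0.448 × 0.6578 = 0.2947
(R_B − R_A)/R_A = 0.2947 − 1 = -70.5%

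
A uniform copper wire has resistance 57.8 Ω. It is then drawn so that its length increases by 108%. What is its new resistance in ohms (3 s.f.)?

250 Ω

k = 1 + 108/100 = 2.08; volume constant ⇒ A' = A/k, so R' = k²R.
R' = 4.326 × 57.8 = 250 Ω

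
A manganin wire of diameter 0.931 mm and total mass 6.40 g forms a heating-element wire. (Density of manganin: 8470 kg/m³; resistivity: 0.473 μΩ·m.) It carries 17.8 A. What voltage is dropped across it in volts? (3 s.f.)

13.7 V

ρ = 0.473 μΩ·m = 4.73×10^-7 Ω·m
A = π(d/2)² = π(4.6550e-04 m)² = 6.8075e-07 m²
L = m/(density·A) = 0.0064/(8470×6.8075e-07) = 1.11 m
R = ρL/A = (4.73×10^-7)(1.11)/(6.8075e-07) = 0.7712 Ω
V = IR = 17.8 × 0.7712 = 13.7 V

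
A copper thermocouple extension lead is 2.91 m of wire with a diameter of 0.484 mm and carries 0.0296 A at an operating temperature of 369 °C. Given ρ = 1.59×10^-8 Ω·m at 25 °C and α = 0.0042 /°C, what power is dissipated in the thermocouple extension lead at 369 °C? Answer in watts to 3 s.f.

A = π(d/2)² = π(2.4200e-04 m)² = 1.840e-07 m²
R₍25₎ = ρL/A = (1.59×10^-8)(2.91)/(1.840e-07) = 0.2515 Ω
R₍369₎ = R₍25₎(1 + αΔT) = 0.2515 × (1 + 0.0042×344) = 0.6148 Ω
P = I²R = (0.0296)² × 0.6148 = 5.39×10^-4 W

5.39×10^-4 W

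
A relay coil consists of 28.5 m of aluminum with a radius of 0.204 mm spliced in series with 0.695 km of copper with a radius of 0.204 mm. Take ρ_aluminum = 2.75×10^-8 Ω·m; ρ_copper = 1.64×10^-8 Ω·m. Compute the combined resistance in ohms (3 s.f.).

93.2 Ω

Segment 1: A = πr² = π(2.0400e-04 m)² = 1.307e-07 m²
R₁ = ρL/A = (2.75×10^-8)(28.5)/(1.307e-07) = 5.995 Ω
R₂ = (1.64×10^-8)(695)/(1.307e-07) = 87.18 Ω
R = R₁ + R₂ = 93.2 Ω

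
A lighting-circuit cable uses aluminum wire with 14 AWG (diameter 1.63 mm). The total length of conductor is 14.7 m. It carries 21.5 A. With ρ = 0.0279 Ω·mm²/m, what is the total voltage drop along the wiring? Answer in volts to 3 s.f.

ρ = 0.0279 Ω·mm²/m = 2.79×10^-8 Ω·m
A = π(1.63/2 mm)² = π(8.1500e-04 m)² = 2.087e-06 m²
R = ρL/A = (2.79×10^-8)(14.7)/(2.087e-06) = 0.1965 Ω
V = IR = 21.5 × 0.1965 = 4.23 V

4.23 V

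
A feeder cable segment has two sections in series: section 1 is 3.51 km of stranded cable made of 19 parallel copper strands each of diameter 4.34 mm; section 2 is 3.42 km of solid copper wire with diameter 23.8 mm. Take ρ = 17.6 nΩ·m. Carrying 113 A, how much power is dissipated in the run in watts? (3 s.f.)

4530 W

ρ = 17.6 nΩ·m = 1.76×10^-8 Ω·m
Section 1: A_strand = π(2.1700e-03)² = 1.479e-05 m²; R₁ = ρL/(N·A_s) = (1.76×10^-8)(3510)/(19×1.479e-05) = 0.2198 Ω
Section 2: A = π(d/2)² = π(1.1900e-02 m)² = 4.449e-04 m²
R₂ = (1.76×10^-8)(3420)/(4.449e-04) = 0.1353 Ω
R = R₁ + R₂ = 0.3551 Ω
P = I²R = (113)² × 0.3551 = 4530 W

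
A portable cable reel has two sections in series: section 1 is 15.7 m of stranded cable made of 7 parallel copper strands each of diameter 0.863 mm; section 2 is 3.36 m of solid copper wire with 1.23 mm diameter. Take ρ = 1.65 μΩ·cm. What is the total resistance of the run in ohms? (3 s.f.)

0.110 Ω

ρ = 1.65 μΩ·cm = 1.65×10^-8 Ω·m
Section 1: A_strand = π(4.3150e-04)² = 5.849e-07 m²; R₁ = ρL/(N·A_s) = (1.65×10^-8)(15.7)/(7×5.849e-07) = 0.06327 Ω
Section 2: A = π(d/2)² = π(6.1500e-04 m)² = 1.188e-06 m²
R₂ = (1.65×10^-8)(3.36)/(1.188e-06) = 0.04666 Ω
R = R₁ + R₂ = 0.110 Ω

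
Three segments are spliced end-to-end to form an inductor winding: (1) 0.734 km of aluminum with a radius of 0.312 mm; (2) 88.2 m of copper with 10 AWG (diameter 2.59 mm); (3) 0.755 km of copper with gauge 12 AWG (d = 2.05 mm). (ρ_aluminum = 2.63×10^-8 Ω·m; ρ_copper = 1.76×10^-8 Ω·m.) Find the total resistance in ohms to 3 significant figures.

67.4 Ω

Seg 1: A = πr² = π(3.1200e-04 m)² = 3.058e-07 m²
R_1 = (2.63×10^-8)(734)/(3.058e-07) = 63.12 Ω
Seg 2: A = π(2.59/2 mm)² = π(1.2950e-03 m)² = 5.269e-06 m²
R_2 = (1.76×10^-8)(88.2)/(5.269e-06) = 0.2946 Ω
Seg 3: A = π(2.05/2 mm)² = π(1.0250e-03 m)² = 3.301e-06 m²
R_3 = (1.76×10^-8)(755)/(3.301e-06) = 4.026 Ω
R_total = R_1 + R_2 + R_3 = 67.4 Ω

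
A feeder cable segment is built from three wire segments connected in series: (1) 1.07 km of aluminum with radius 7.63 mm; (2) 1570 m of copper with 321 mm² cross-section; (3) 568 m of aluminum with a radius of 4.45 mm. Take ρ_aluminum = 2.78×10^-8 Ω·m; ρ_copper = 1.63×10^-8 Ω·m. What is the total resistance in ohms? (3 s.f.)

0.496 Ω

Seg 1: A = πr² = π(7.6300e-03 m)² = 1.829e-04 m²
R_1 = (2.78×10^-8)(1070)/(1.829e-04) = 0.1626 Ω
Seg 2: A = 321 mm² = 3.210e-04 m²
R_2 = (1.63×10^-8)(1570)/(3.210e-04) = 0.07972 Ω
Seg 3: A = πr² = π(4.4500e-03 m)² = 6.221e-05 m²
R_3 = (2.78×10^-8)(568)/(6.221e-05) = 0.2538 Ω
R_total = R_1 + R_2 + R_3 = 0.496 Ω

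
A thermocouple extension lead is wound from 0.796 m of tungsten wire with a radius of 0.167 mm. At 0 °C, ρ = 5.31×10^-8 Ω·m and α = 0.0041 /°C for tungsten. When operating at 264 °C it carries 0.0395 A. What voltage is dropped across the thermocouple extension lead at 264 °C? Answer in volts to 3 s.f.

0.0397 V

A = πr² = π(1.6700e-04 m)² = 8.762e-08 m²
R₍0₎ = ρL/A = (5.31×10^-8)(0.796)/(8.762e-08) = 0.4824 Ω
R₍264₎ = R₍0₎(1 + αΔT) = 0.4824 × (1 + 0.0041×264) = 1.005 Ω
V = IR = 0.0395 × 1.005 = 0.0397 V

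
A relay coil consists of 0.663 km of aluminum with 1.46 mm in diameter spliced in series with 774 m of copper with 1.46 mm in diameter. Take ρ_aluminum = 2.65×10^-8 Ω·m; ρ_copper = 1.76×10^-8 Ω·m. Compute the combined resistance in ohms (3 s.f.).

Segment 1: A = π(d/2)² = π(7.3000e-04 m)² = 1.674e-06 m²
R₁ = ρL/A = (2.65×10^-8)(663)/(1.674e-06) = 10.49 Ω
R₂ = (1.76×10^-8)(774)/(1.674e-06) = 8.137 Ω
R = R₁ + R₂ = 18.6 Ω

18.6 Ω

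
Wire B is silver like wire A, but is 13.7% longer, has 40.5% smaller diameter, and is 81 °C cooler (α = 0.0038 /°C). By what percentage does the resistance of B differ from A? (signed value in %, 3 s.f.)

122%

R ∝ ρL/d² with ρ ∝ (1+αΔT), so R_B/R_A = (1 + 13.7/100) × (1 − 40.5/100)⁻² × (1 − 0.0038×81)
= 1.137 × 2.825 × 0.6922 = 2.223
(R_B − R_A)/R_A = 2.223 − 1 = 122%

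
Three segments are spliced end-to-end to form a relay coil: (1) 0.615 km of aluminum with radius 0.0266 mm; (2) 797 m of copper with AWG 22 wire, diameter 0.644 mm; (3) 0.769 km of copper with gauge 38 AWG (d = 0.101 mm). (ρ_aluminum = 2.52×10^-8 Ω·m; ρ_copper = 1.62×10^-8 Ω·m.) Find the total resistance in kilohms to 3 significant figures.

8.57 kΩ

Seg 1: A = πr² = π(2.6600e-05 m)² = 2.223e-09 m²
R_1 = (2.52×10^-8)(615)/(2.223e-09) = 6972 Ω
Seg 2: A = π(0.644/2 mm)² = π(3.2200e-04 m)² = 3.257e-07 m²
R_2 = (1.62×10^-8)(797)/(3.257e-07) = 39.64 Ω
Seg 3: A = π(0.101/2 mm)² = π(5.0500e-05 m)² = 8.012e-09 m²
R_3 = (1.62×10^-8)(769)/(8.012e-09) = 1555 Ω
R_total = R_1 + R_2 + R_3 = 8.57 kΩ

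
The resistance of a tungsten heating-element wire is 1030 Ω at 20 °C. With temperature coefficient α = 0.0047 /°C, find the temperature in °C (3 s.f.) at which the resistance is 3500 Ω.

530 °C

R = R₀(1 + α(T − T₀)) ⇒ T = T₀ + (R/R₀ − 1)/α
T = 20 + (3500/1030 − 1)/0.0047 = 20 + (2.398)/0.0047 = 530 °C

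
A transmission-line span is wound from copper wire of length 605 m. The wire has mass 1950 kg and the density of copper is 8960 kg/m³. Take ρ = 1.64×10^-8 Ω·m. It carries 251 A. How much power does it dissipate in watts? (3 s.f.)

A = m/(density·L) = 1950/(8960×605) = 3.5973e-04 m²
R = ρL/A = (1.64×10^-8)(605)/(3.5973e-04) = 0.02758 Ω
P = I²R = (251)² × 0.02758 = 1740 W

1740 W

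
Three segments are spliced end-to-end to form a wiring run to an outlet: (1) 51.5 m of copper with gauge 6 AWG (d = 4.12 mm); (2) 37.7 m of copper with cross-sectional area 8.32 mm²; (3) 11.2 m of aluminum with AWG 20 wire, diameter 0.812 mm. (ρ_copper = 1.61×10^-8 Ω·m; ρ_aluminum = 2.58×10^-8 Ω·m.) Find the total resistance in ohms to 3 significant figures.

0.693 Ω

Seg 1: A = π(4.12/2 mm)² = π(2.0600e-03 m)² = 1.333e-05 m²
R_1 = (1.61×10^-8)(51.5)/(1.333e-05) = 0.06219 Ω
Seg 2: A = 8.32 mm² = 8.320e-06 m²
R_2 = (1.61×10^-8)(37.7)/(8.320e-06) = 0.07295 Ω
Seg 3: A = π(0.812/2 mm)² = π(4.0600e-04 m)² = 5.178e-07 m²
R_3 = (2.58×10^-8)(11.2)/(5.178e-07) = 0.558 Ω
R_total = R_1 + R_2 + R_3 = 0.693 Ω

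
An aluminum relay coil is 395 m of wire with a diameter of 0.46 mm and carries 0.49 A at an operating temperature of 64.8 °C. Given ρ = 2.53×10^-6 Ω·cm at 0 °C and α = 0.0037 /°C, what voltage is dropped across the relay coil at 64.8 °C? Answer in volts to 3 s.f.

36.5 V

ρ = 2.53×10^-6 Ω·cm = 2.53×10^-8 Ω·m
A = π(d/2)² = π(2.3000e-04 m)² = 1.662e-07 m²
R₍0₎ = ρL/A = (2.53×10^-8)(395)/(1.662e-07) = 60.13 Ω
R₍64.8₎ = R₍0₎(1 + αΔT) = 60.13 × (1 + 0.0037×64.8) = 74.55 Ω
V = IR = 0.49 × 74.55 = 36.5 V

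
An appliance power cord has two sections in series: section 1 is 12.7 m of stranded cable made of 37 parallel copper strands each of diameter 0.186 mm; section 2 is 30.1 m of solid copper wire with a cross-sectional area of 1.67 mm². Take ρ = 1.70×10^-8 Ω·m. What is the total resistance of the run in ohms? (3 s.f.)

0.521 Ω

Section 1: A_strand = π(9.3000e-05)² = 2.717e-08 m²; R₁ = ρL/(N·A_s) = (1.70×10^-8)(12.7)/(37×2.717e-08) = 0.2148 Ω
Section 2: A = 1.67 mm² = 1.670e-06 m²
R₂ = (1.70×10^-8)(30.1)/(1.670e-06) = 0.3064 Ω
R = R₁ + R₂ = 0.521 Ω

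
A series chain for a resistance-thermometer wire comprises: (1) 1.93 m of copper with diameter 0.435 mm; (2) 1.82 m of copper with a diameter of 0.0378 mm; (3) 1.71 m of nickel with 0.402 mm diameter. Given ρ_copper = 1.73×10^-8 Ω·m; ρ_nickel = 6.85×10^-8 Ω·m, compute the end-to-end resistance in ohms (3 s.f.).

Seg 1: A = π(d/2)² = π(2.1750e-04 m)² = 1.486e-07 m²
R_1 = (1.73×10^-8)(1.93)/(1.486e-07) = 0.2247 Ω
Seg 2: A = π(d/2)² = π(1.8900e-05 m)² = 1.122e-09 m²
R_2 = (1.73×10^-8)(1.82)/(1.122e-09) = 28.06 Ω
Seg 3: A = π(d/2)² = π(2.0100e-04 m)² = 1.269e-07 m²
R_3 = (6.85×10^-8)(1.71)/(1.269e-07) = 0.9229 Ω
R_total = R_1 + R_2 + R_3 = 29.2 Ω

29.2 Ω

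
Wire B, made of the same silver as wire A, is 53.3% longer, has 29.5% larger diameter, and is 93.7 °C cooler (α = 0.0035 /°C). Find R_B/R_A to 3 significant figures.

0.614

R ∝ ρL/d² with ρ ∝ (1+αΔT), so R_B/R_A = (1 + 53.3/100) × (1 + 29.5/100)⁻² × (1 − 0.0035×93.7)
= 1.533 × 0.5963 × 0.6721 = 0.614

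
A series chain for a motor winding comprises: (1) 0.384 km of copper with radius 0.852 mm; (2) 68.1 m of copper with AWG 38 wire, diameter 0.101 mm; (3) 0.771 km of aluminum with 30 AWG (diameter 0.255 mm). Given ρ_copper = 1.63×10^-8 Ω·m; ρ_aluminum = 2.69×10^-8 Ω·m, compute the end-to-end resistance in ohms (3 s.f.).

547 Ω

Seg 1: A = πr² = π(8.5200e-04 m)² = 2.280e-06 m²
R_1 = (1.63×10^-8)(384)/(2.280e-06) = 2.745 Ω
Seg 2: A = π(0.101/2 mm)² = π(5.0500e-05 m)² = 8.012e-09 m²
R_2 = (1.63×10^-8)(68.1)/(8.012e-09) = 138.5 Ω
Seg 3: A = π(0.255/2 mm)² = π(1.2750e-04 m)² = 5.107e-08 m²
R_3 = (2.69×10^-8)(771)/(5.107e-08) = 406.1 Ω
R_total = R_1 + R_2 + R_3 = 547 Ω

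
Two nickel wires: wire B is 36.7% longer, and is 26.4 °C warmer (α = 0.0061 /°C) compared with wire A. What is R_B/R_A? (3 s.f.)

1.59

R ∝ ρL/d² with ρ ∝ (1+αΔT), so R_B/R_A = (1 + 36.7/100) × (1 + 0.0061×26.4)
= 1.367 × 1.161 = 1.59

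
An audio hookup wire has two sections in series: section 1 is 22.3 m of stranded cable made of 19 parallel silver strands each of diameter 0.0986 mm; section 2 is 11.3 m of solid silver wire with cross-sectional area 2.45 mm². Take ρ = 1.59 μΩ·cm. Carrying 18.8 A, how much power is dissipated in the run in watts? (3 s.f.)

890 W

ρ = 1.59 μΩ·cm = 1.59×10^-8 Ω·m
Section 1: A_strand = π(4.9300e-05)² = 7.636e-09 m²; R₁ = ρL/(N·A_s) = (1.59×10^-8)(22.3)/(19×7.636e-09) = 2.444 Ω
Section 2: A = 2.45 mm² = 2.450e-06 m²
R₂ = (1.59×10^-8)(11.3)/(2.450e-06) = 0.07333 Ω
R = R₁ + R₂ = 2.517 Ω
P = I²R = (18.8)² × 2.517 = 890 W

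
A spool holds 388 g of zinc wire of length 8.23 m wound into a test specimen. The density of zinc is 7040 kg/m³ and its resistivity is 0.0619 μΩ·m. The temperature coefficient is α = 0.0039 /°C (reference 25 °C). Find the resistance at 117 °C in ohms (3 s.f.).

0.103 Ω

ρ = 0.0619 μΩ·m = 6.19×10^-8 Ω·m
A = m/(density·L) = 0.388/(7040×8.23) = 6.6967e-06 m²
R = ρL/A = (6.19×10^-8)(8.23)/(6.6967e-06) = 0.07607 Ω
R(117 °C) = 0.07607 × (1 + 0.0039×92) = 0.103 Ω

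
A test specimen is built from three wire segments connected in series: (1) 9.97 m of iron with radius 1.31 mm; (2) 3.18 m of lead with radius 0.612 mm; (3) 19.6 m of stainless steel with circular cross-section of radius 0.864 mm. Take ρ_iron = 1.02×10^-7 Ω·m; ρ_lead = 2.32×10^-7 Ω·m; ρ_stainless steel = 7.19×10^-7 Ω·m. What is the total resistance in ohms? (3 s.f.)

Seg 1: A = πr² = π(1.3100e-03 m)² = 5.391e-06 m²
R_1 = (1.02×10^-7)(9.97)/(5.391e-06) = 0.1886 Ω
Seg 2: A = πr² = π(6.1200e-04 m)² = 1.177e-06 m²
R_2 = (2.32×10^-7)(3.18)/(1.177e-06) = 0.627 Ω
Seg 3: A = πr² = π(8.6400e-04 m)² = 2.345e-06 m²
R_3 = (7.19×10^-7)(19.6)/(2.345e-06) = 6.009 Ω
R_total = R_1 + R_2 + R_3 = 6.82 Ω

6.82 Ω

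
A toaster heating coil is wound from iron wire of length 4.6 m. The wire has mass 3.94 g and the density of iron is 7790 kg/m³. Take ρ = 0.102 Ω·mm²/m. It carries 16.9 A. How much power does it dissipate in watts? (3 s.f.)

ρ = 0.102 Ω·mm²/m = 1.02×10^-7 Ω·m
A = m/(density·L) = 0.00394/(7790×4.6) = 1.0995e-07 m²
R = ρL/A = (1.02×10^-7)(4.6)/(1.0995e-07) = 4.267 Ω
P = I²R = (16.9)² × 4.267 = 1220 W

1220 W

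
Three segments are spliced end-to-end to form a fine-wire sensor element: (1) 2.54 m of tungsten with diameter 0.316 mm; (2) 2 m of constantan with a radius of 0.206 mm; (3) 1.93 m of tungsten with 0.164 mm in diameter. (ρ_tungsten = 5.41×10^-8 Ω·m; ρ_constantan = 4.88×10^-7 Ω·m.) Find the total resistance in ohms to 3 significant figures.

14.0 Ω

Seg 1: A = π(d/2)² = π(1.5800e-04 m)² = 7.843e-08 m²
R_1 = (5.41×10^-8)(2.54)/(7.843e-08) = 1.752 Ω
Seg 2: A = πr² = π(2.0600e-04 m)² = 1.333e-07 m²
R_2 = (4.88×10^-7)(2)/(1.333e-07) = 7.321 Ω
Seg 3: A = π(d/2)² = π(8.2000e-05 m)² = 2.112e-08 m²
R_3 = (5.41×10^-8)(1.93)/(2.112e-08) = 4.943 Ω
R_total = R_1 + R_2 + R_3 = 14.0 Ω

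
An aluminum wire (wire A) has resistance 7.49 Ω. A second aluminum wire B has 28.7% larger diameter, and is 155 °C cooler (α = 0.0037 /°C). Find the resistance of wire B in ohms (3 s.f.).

R ∝ ρL/d² with ρ ∝ (1+αΔT), so R_B/R_A = (1 + 28.7/100)⁻² × (1 − 0.0037×155)
= 0.6037 × 0.4265 = 0.2575
R_B = 0.2575 × 7.49 = 1.93 Ω

1.93 Ω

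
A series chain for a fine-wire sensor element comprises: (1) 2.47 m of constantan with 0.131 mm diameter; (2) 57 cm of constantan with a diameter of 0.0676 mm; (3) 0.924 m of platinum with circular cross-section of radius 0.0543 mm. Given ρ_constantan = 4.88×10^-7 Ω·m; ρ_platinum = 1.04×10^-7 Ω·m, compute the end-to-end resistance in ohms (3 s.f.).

Seg 1: A = π(d/2)² = π(6.5500e-05 m)² = 1.348e-08 m²
R_1 = (4.88×10^-7)(2.47)/(1.348e-08) = 89.43 Ω
Seg 2: A = π(d/2)² = π(3.3800e-05 m)² = 3.589e-09 m²
R_2 = (4.88×10^-7)(0.57)/(3.589e-09) = 77.5 Ω
Seg 3: A = πr² = π(5.4300e-05 m)² = 9.263e-09 m²
R_3 = (1.04×10^-7)(0.924)/(9.263e-09) = 10.37 Ω
R_total = R_1 + R_2 + R_3 = 177 Ω

177 Ω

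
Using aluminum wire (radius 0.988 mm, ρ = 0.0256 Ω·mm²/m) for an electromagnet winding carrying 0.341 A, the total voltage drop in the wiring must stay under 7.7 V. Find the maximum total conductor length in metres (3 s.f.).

2700 m

ρ = 0.0256 Ω·mm²/m = 2.56×10^-8 Ω·m
A = πr² = π(9.8800e-04 m)² = 3.067e-06 m²
L_max = V_max·A/(1·ρI) = (7.7)(3.067e-06)/(2.56×10^-8×0.341) = 2700 m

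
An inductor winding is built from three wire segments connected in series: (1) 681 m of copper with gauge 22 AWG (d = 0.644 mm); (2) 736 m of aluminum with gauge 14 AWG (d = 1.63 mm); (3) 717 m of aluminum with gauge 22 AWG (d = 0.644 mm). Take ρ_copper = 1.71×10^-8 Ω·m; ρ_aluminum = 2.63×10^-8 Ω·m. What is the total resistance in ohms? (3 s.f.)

Seg 1: A = π(0.644/2 mm)² = π(3.2200e-04 m)² = 3.257e-07 m²
R_1 = (1.71×10^-8)(681)/(3.257e-07) = 35.75 Ω
Seg 2: A = π(1.63/2 mm)² = π(8.1500e-04 m)² = 2.087e-06 m²
R_2 = (2.63×10^-8)(736)/(2.087e-06) = 9.276 Ω
Seg 3: A = π(0.644/2 mm)² = π(3.2200e-04 m)² = 3.257e-07 m²
R_3 = (2.63×10^-8)(717)/(3.257e-07) = 57.89 Ω
R_total = R_1 + R_2 + R_3 = 103 Ω

103 Ω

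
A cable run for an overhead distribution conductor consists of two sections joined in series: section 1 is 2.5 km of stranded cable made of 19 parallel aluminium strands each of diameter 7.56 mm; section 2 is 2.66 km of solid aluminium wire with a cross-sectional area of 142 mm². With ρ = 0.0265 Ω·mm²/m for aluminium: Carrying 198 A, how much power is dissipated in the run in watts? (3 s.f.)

ρ = 0.0265 Ω·mm²/m = 2.65×10^-8 Ω·m
Section 1: A_strand = π(3.7800e-03)² = 4.489e-05 m²; R₁ = ρL/(N·A_s) = (2.65×10^-8)(2500)/(19×4.489e-05) = 0.07768 Ω
Section 2: A = 142 mm² = 1.420e-04 m²
R₂ = (2.65×10^-8)(2660)/(1.420e-04) = 0.4964 Ω
R = R₁ + R₂ = 0.5741 Ω
P = I²R = (198)² × 0.5741 = 22500 W

22500 W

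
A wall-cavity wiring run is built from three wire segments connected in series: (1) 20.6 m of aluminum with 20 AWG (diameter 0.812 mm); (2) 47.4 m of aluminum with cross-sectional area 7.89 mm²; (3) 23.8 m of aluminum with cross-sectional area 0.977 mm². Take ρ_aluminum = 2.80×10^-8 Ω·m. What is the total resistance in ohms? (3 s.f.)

Seg 1: A = π(0.812/2 mm)² = π(4.0600e-04 m)² = 5.178e-07 m²
R_1 = (2.80×10^-8)(20.6)/(5.178e-07) = 1.114 Ω
Seg 2: A = 7.89 mm² = 7.890e-06 m²
R_2 = (2.80×10^-8)(47.4)/(7.890e-06) = 0.1682 Ω
Seg 3: A = 0.977 mm² = 9.770e-07 m²
R_3 = (2.80×10^-8)(23.8)/(9.770e-07) = 0.6821 Ω
R_total = R_1 + R_2 + R_3 = 1.96 Ω

1.96 Ω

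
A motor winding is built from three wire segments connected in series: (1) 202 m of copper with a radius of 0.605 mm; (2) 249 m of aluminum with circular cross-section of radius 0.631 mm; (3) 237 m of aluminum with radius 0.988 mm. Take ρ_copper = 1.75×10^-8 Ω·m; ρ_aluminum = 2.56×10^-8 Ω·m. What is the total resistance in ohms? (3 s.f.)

10.1 Ω

Seg 1: A = πr² = π(6.0500e-04 m)² = 1.150e-06 m²
R_1 = (1.75×10^-8)(202)/(1.150e-06) = 3.074 Ω
Seg 2: A = πr² = π(6.3100e-04 m)² = 1.251e-06 m²
R_2 = (2.56×10^-8)(249)/(1.251e-06) = 5.096 Ω
Seg 3: A = πr² = π(9.8800e-04 m)² = 3.067e-06 m²
R_3 = (2.56×10^-8)(237)/(3.067e-06) = 1.978 Ω
R_total = R_1 + R_2 + R_3 = 10.1 Ω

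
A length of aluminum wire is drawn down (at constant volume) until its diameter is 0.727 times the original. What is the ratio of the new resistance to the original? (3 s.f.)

3.58

Volume constant ⇒ L' = L/r² with r = 0.727. R' = ρL'/A' = ρ(L/r²)/(πr²d₀²/4) = R/r⁴.
Factor = 3.58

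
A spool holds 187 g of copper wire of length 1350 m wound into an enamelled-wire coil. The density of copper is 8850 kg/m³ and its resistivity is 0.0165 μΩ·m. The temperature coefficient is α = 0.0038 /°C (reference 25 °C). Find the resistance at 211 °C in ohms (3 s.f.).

2430 Ω

ρ = 0.0165 μΩ·m = 1.65×10^-8 Ω·m
A = m/(density·L) = 0.187/(8850×1350) = 1.5652e-08 m²
R = ρL/A = (1.65×10^-8)(1350)/(1.5652e-08) = 1423 Ω
R(211 °C) = 1423 × (1 + 0.0038×186) = 2430 Ω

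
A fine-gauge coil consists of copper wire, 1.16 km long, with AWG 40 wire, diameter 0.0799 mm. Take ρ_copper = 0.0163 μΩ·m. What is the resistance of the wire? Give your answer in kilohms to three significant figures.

ρ = 0.0163 μΩ·m = 1.63×10^-8 Ω·m
A = π(0.0799/2 mm)² = π(3.9950e-05 m)² = 5.014e-09 m²
R = ρL/A = (1.63×10^-8)(1160 m)/(5.014e-09 m²) = 3.77 kΩ

3.77 kΩ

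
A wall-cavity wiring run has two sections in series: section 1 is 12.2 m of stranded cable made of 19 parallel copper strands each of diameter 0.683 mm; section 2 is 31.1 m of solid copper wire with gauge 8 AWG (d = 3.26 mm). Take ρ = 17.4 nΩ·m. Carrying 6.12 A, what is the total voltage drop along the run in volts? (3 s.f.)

ρ = 17.4 nΩ·m = 1.74×10^-8 Ω·m
Section 1: A_strand = π(3.4150e-04)² = 3.664e-07 m²; R₁ = ρL/(N·A_s) = (1.74×10^-8)(12.2)/(19×3.664e-07) = 0.03049 Ω
Section 2: A = π(3.26/2 mm)² = π(1.6300e-03 m)² = 8.347e-06 m²
R₂ = (1.74×10^-8)(31.1)/(8.347e-06) = 0.06483 Ω
R = R₁ + R₂ = 0.09533 Ω
V = IR = 6.12 × 0.09533 = 0.583 V

0.583 V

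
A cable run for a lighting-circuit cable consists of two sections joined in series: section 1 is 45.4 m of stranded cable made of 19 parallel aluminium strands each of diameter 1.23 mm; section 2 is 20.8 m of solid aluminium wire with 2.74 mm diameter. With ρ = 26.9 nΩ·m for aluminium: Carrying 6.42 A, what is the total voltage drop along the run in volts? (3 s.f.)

ρ = 26.9 nΩ·m = 2.69×10^-8 Ω·m
Section 1: A_strand = π(6.1500e-04)² = 1.188e-06 m²; R₁ = ρL/(N·A_s) = (2.69×10^-8)(45.4)/(19×1.188e-06) = 0.05409 Ω
Section 2: A = π(d/2)² = π(1.3700e-03 m)² = 5.896e-06 m²
R₂ = (2.69×10^-8)(20.8)/(5.896e-06) = 0.09489 Ω
R = R₁ + R₂ = 0.149 Ω
V = IR = 6.42 × 0.149 = 0.956 V

0.956 V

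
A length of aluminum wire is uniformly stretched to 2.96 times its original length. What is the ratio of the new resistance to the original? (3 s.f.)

8.76

Volume constant ⇒ A' = A/k with k = 2.96. R' = ρ(kL)/(A/k) = k²R.
Factor = 8.76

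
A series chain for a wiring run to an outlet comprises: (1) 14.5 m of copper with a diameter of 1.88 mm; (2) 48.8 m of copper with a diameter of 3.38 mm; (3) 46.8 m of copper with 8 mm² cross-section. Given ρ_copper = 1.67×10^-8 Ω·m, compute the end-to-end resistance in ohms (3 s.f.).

0.276 Ω

Seg 1: A = π(d/2)² = π(9.4000e-04 m)² = 2.776e-06 m²
R_1 = (1.67×10^-8)(14.5)/(2.776e-06) = 0.08723 Ω
Seg 2: A = π(d/2)² = π(1.6900e-03 m)² = 8.973e-06 m²
R_2 = (1.67×10^-8)(48.8)/(8.973e-06) = 0.09083 Ω
Seg 3: A = 8 mm² = 8.000e-06 m²
R_3 = (1.67×10^-8)(46.8)/(8.000e-06) = 0.0977 Ω
R_total = R_1 + R_2 + R_3 = 0.276 Ω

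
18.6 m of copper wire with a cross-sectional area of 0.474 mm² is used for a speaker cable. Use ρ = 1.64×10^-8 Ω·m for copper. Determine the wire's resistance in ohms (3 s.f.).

A = 0.474 mm² = 4.740e-07 m²
R = ρL/A = (1.64×10^-8)(18.6 m)/(4.740e-07 m²) = 0.644 Ω

0.644 Ω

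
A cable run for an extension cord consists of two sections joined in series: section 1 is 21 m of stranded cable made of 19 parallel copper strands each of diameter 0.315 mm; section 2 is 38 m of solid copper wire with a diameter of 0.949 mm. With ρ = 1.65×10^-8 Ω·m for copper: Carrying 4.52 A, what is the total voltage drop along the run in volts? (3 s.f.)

Section 1: A_strand = π(1.5750e-04)² = 7.793e-08 m²; R₁ = ρL/(N·A_s) = (1.65×10^-8)(21)/(19×7.793e-08) = 0.234 Ω
Section 2: A = π(d/2)² = π(4.7450e-04 m)² = 7.073e-07 m²
R₂ = (1.65×10^-8)(38)/(7.073e-07) = 0.8864 Ω
R = R₁ + R₂ = 1.12 Ω
V = IR = 4.52 × 1.12 = 5.06 V

5.06 V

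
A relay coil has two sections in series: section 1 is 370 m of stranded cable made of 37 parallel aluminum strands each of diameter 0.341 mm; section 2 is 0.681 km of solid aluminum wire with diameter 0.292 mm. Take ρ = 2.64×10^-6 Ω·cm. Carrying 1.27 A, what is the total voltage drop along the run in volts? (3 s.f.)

345 V

ρ = 2.64×10^-6 Ω·cm = 2.64×10^-8 Ω·m
Section 1: A_strand = π(1.7050e-04)² = 9.133e-08 m²; R₁ = ρL/(N·A_s) = (2.64×10^-8)(370)/(37×9.133e-08) = 2.891 Ω
Section 2: A = π(d/2)² = π(1.4600e-04 m)² = 6.697e-08 m²
R₂ = (2.64×10^-8)(681)/(6.697e-08) = 268.5 Ω
R = R₁ + R₂ = 271.4 Ω
V = IR = 1.27 × 271.4 = 345 V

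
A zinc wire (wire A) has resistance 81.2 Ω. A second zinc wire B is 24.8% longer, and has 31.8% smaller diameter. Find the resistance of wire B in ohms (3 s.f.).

218 Ω

R ∝ L/d², so R_B/R_A = (1 + 24.8/100) × (1 − 31.8/100)⁻²
= 1.248 × 2.15 = 2.683
R_B = 2.683 × 81.2 = 218 Ω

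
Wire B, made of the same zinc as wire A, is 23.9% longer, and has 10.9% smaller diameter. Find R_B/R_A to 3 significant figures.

R ∝ L/d², so R_B/R_A = (1 + 23.9/100) × (1 − 10.9/100)⁻²
= 1.239 × 1.26 = 1.56

1.56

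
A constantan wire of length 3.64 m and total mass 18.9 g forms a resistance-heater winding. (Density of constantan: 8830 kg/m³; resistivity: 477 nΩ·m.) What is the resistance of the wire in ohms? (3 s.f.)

ρ = 477 nΩ·m = 4.77×10^-7 Ω·m
A = m/(density·L) = 0.0189/(8830×3.64) = 5.8803e-07 m²
R = ρL/A = (4.77×10^-7)(3.64)/(5.8803e-07) = 2.95 Ω

2.95 Ω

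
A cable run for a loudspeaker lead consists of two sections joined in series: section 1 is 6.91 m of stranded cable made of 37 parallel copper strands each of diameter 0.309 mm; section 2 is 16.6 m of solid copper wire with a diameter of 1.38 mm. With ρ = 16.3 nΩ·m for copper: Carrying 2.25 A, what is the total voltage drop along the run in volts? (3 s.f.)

0.498 V

ρ = 16.3 nΩ·m = 1.63×10^-8 Ω·m
Section 1: A_strand = π(1.5450e-04)² = 7.499e-08 m²; R₁ = ρL/(N·A_s) = (1.63×10^-8)(6.91)/(37×7.499e-08) = 0.04059 Ω
Section 2: A = π(d/2)² = π(6.9000e-04 m)² = 1.496e-06 m²
R₂ = (1.63×10^-8)(16.6)/(1.496e-06) = 0.1809 Ω
R = R₁ + R₂ = 0.2215 Ω
V = IR = 2.25 × 0.2215 = 0.498 V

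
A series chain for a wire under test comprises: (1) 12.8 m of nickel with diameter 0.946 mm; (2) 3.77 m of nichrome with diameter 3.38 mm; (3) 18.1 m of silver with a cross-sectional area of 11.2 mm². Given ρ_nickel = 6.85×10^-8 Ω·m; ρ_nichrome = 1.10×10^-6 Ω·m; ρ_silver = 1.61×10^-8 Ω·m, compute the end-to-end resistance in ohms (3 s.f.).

Seg 1: A = π(d/2)² = π(4.7300e-04 m)² = 7.029e-07 m²
R_1 = (6.85×10^-8)(12.8)/(7.029e-07) = 1.247 Ω
Seg 2: A = π(d/2)² = π(1.6900e-03 m)² = 8.973e-06 m²
R_2 = (1.10×10^-6)(3.77)/(8.973e-06) = 0.4622 Ω
Seg 3: A = 11.2 mm² = 1.120e-05 m²
R_3 = (1.61×10^-8)(18.1)/(1.120e-05) = 0.02602 Ω
R_total = R_1 + R_2 + R_3 = 1.74 Ω

1.74 Ω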